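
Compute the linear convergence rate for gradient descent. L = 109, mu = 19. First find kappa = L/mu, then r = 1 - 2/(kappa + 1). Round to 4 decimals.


Step 1: Compute the condition number.
kappa = L/mu = 109/19 = 5.7368
Step 2: Compute the convergence rate.
r = 1 - 2/(kappa + 1) = 1 - 2*mu/(L + mu) = (L - mu)/(L + mu) = 90/128 = 0.7031


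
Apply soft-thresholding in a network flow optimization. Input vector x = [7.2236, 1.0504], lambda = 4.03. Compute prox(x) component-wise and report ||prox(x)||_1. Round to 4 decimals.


Soft-thresholding with lambda = 4.03:
prox(7.2236) = sign(7.2236)*max(|7.2236| - 4.03, 0) = 3.1936
prox(1.0504) = sign(1.0504)*max(|1.0504| - 4.03, 0) = 0.0
prox(x) = [3.1936, 0.0]
||prox(x)||_1 = 3.1936 + 0.0 = 3.1936


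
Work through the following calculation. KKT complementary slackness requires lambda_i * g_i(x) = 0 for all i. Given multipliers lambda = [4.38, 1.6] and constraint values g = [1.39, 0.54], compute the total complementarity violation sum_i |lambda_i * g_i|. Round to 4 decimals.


KKT complementary slackness check:
lambda_1 * g_1 = 4.38 * 1.39 = 6.0882
lambda_2 * g_2 = 1.6 * 0.54 = 0.864
Total violation = 6.0882 + 0.864 = 6.9522


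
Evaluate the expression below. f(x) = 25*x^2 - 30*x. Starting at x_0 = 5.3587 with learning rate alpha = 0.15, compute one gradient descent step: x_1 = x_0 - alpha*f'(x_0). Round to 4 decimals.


We compute the gradient at x_0 and apply the update.
f'(x) = 50*x - 30
f'(5.3587) = 50*5.3587 - 30 = 237.935
x_1 = 5.3587 - 0.15*237.935 = -30.3316


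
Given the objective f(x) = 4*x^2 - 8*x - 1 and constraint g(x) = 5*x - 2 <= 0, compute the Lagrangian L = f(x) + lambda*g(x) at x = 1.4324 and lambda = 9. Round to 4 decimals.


Step 1: Evaluate f(x).
f(1.4324) = 4*1.4324^2 - 8*1.4324 - 1 = -4.2521
Step 2: Evaluate g(x).
g(1.4324) = 5*1.4324 - 2 = 5.162
Step 3: Compute Lagrangian.
L = -4.2521 + 9*5.162 = 42.2059


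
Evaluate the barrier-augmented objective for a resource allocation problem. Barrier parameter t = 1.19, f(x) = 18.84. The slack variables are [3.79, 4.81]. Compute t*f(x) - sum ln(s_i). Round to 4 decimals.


Step 1: Compute log-barrier.
ln values: [1.3324, 1.5707]
phi = -(1.3324 + 1.5707) = -2.9031
Step 2: Compute augmented objective.
t*f(x) = 1.19*18.84 = 22.4196
Total = 22.4196 - 2.9031 = 19.5165


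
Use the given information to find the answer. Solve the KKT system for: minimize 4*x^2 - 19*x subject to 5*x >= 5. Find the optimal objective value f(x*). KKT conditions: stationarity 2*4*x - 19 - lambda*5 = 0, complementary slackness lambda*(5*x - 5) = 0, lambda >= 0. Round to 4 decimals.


Step 1: Try lambda = 0 (constraint inactive).
Stationarity: 2*4*x - 19 = 0
x* = 19/(2*4) = 2.375
Check constraint: 5*2.375 = 11.875 >= 5 -- satisfied.
Step 2: Compute optimal value.
f(x*) = 4*2.375^2 - 19*2.375 = -22.5625


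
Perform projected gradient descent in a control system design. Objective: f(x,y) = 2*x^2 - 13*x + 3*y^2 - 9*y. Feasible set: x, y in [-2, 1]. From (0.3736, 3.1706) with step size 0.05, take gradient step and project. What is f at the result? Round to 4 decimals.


Step 1: Compute gradient at (0.3736, 3.1706).
grad_x = 2*2*0.3736 - 13 = -11.5056
grad_y = 2*3*3.1706 - 9 = 10.0236
Step 2: Gradient step.
x_raw = 0.3736 - 0.05*-11.5056 = 0.9489
y_raw = 3.1706 - 0.05*10.0236 = 2.6694
Step 3: Project onto [-2, 1].
x_proj = clip(0.9489) = 0.9489
y_proj = clip(2.6694) = 1.0
Step 4: Evaluate f.
f(0.9489, 1.0) = -16.5347


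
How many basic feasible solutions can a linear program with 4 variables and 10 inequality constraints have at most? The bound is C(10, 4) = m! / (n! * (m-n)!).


Each vertex corresponds to some choice of n active constraints out of m, so the number of vertices is at most C(m, n) = m! / (n!(m-n)!).
m = 10, n = 4
Numerator: 10 * 9 * 8 * 7
Denominator: 4! = 24
C(10, 4) = 210


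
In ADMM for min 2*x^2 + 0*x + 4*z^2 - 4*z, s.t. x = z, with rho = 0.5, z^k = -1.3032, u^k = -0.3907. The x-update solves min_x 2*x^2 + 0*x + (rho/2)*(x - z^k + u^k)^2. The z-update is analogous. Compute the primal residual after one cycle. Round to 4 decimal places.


ADMM iteration with rho = 0.5, z^k = -1.3032, u^k = -0.3907
Step 1: x-update.
Minimize 2*x^2 + 0*x + (0.5/2)*(x + 1.3032 - 0.3907)^2
FOC: (2*2 + 0.5)*x = 0 + 0.5*(-1.3032 + 0.3907)
x^{k+1} = -0.1014
Step 2: z-update.
Minimize 4*z^2 - 4*z + (0.5/2)*(-0.1014 - z - 0.3907)^2
FOC: (2*4 + 0.5)*z = 4 + 0.5*(-0.1014 - 0.3907)
z^{k+1} = 0.4416
Step 3: u-update.
u^{k+1} = -0.3907 - 0.1014 - 0.4416 = -0.9337
Step 4: Primal residual = |-0.1014 - 0.4416| = 0.543


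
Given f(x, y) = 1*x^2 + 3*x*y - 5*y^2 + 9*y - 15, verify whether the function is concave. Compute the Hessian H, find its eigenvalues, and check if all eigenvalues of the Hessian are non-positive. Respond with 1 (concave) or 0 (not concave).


The Hessian of f(x,y) = 1*x^2 + 3*x*y - 5*y^2 + 9*y - 15 is:
H = [[2, 3], [3, -10]]
Trace = 2 - 10 = -8
Determinant = 2*-10 - (3)^2 = -29
Discriminant = (-8)^2 - 4*-29 = 180.0
Eigenvalues: lambda_1 = -10.7082, lambda_2 = 2.7082
The function is not concave.

0


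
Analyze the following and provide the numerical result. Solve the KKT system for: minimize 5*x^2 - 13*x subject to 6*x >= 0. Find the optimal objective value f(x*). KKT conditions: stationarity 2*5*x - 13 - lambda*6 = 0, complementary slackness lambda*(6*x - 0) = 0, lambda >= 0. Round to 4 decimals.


Step 1: Try lambda = 0 (constraint inactive).
Stationarity: 2*5*x - 13 = 0
x* = 13/(2*5) = 1.3
Check constraint: 6*1.3 = 7.8 >= 0 -- satisfied.
Step 2: Compute optimal value.
f(x*) = 5*1.3^2 - 13*1.3 = -8.45


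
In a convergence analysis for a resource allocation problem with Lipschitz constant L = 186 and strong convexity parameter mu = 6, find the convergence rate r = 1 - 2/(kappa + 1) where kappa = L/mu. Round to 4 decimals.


Step 1: Compute the condition number.
kappa = L/mu = 186/6 = 31.0
Step 2: Compute the convergence rate.
r = 1 - 2/(kappa + 1) = 1 - 2*mu/(L + mu) = (L - mu)/(L + mu) = 180/192 = 0.9375


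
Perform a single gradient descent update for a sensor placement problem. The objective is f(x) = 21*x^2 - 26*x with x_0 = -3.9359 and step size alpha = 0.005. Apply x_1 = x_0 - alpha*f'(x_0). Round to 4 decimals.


We compute the gradient at x_0 and apply the update.
f'(x) = 42*x - 26
f'(-3.9359) = 42*-3.9359 - 26 = -191.3078
x_1 = -3.9359 - 0.005*-191.3078 = -2.9794


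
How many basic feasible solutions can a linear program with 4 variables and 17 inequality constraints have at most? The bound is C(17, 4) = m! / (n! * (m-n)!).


Each vertex corresponds to some choice of n active constraints out of m, so the number of vertices is at most C(m, n) = m! / (n!(m-n)!).
m = 17, n = 4
Numerator: 17 * 16 * 15 * 14
Denominator: 4! = 24
C(17, 4) = 2380


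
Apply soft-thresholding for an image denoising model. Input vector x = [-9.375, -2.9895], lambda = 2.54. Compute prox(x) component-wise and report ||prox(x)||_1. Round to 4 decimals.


Soft-thresholding with lambda = 2.54:
prox(-9.375) = sign(-9.375)*max(|-9.375| - 2.54, 0) = -6.835
prox(-2.9895) = sign(-2.9895)*max(|-2.9895| - 2.54, 0) = -0.4495
prox(x) = [-6.835, -0.4495]
||prox(x)||_1 = 6.835 + 0.4495 = 7.2845


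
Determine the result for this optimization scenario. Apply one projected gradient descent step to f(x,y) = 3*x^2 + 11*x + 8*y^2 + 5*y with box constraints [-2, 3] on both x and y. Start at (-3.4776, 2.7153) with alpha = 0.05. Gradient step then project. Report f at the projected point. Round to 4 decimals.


Step 1: Compute gradient at (-3.4776, 2.7153).
grad_x = 2*3*-3.4776 + 11 = -9.8656
grad_y = 2*8*2.7153 + 5 = 48.4448
Step 2: Gradient step.
x_raw = -3.4776 - 0.05*-9.8656 = -2.9843
y_raw = 2.7153 - 0.05*48.4448 = 0.2931
Step 3: Project onto [-2, 3].
x_proj = clip(-2.9843) = -2.0
y_proj = clip(0.2931) = 0.2931
Step 4: Evaluate f.
f(-2.0, 0.2931) = -7.8476


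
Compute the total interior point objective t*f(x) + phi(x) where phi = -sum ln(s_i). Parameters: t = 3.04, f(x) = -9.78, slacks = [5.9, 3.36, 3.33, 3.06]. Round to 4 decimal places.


Step 1: Compute log-barrier.
ln values: [1.775, 1.2119, 1.203, 1.1184]
phi = -(1.775 + 1.2119 + 1.203 + 1.1184) = -5.3083
Step 2: Compute augmented objective.
t*f(x) = 3.04*-9.78 = -29.7312
Total = -29.7312 - 5.3083 = -35.0395


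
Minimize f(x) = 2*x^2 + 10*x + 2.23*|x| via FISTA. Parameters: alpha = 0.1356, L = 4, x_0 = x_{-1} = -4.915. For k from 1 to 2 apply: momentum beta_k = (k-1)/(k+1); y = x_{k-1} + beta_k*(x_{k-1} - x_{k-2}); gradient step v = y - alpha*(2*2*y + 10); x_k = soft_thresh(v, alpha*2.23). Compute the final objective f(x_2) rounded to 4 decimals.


FISTA on f(x) = 2*x^2 + 10*x + 2.23*|x|
L = 4, alpha = 0.1356
Iteration 1: beta = 0.0, y = -4.915 + 0.0*(-4.915 + 4.915) = -4.915
  grad(y) = -9.66, v = y - alpha*grad = -3.6051
  prox(v) = soft_thresh(-3.6051, 0.3024) = -3.3027
Iteration 2: beta = 0.3333, y = -3.3027 + 0.3333*(-3.3027 + 4.915) = -2.7653
  grad(y) = -1.0612, v = y - alpha*grad = -2.6214
  prox(v) = soft_thresh(-2.6214, 0.3024) = -2.319
f(x_2) = 2*(-2.319)^2 + 10*(-2.319) + 2.23*|-2.319| = -7.2631


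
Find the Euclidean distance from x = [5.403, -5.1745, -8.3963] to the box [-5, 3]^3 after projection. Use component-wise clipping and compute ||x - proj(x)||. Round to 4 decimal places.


Project each component onto [-5, 3].
clip(5.403) = 3.0, clip(-5.1745) = -5.0, clip(-8.3963) = -5.0
Projection = [3.0, -5.0, -5.0]
Squared diffs: [5.7744, 0.0305, 11.5349]
Distance = sqrt(17.3398) = 4.1641


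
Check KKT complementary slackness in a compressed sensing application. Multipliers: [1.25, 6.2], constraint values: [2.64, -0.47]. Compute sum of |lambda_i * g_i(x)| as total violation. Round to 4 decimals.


KKT complementary slackness check:
lambda_1 * g_1 = 1.25 * 2.64 = 3.3
lambda_2 * g_2 = 6.2 * -0.47 = -2.914
Total violation = 3.3 + 2.914 = 6.214


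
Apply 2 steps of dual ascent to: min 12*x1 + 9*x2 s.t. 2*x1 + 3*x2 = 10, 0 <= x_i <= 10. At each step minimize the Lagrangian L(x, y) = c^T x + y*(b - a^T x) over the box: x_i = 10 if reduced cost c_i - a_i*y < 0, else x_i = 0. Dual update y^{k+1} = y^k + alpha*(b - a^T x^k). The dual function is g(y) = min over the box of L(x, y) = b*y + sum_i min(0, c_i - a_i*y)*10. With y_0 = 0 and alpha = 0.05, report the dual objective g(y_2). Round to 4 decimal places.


Dual ascent for LP: min 12*x1 + 9*x2, 2*x1 + 3*x2 = 10, 0 <= x_i <= 10
Step 1: y^k = 0.0, reduced costs: (12.0, 9.0)
  x^k = (0.0, 0.0), subgradient = b - a^T x = 10.0
  y^{k+1} = 0.0 + 0.05*10.0 = 0.5
Step 2: y^k = 0.5, reduced costs: (11.0, 7.5)
  x^k = (0.0, 0.0), subgradient = b - a^T x = 10.0
  y^{k+1} = 0.5 + 0.05*10.0 = 1.0
Dual objective at y_2 = 1.0: reduced costs (10.0, 6.0), box minimizer x = (0.0, 0.0)
g(y_2) = b*y + (c1 - a1*y)*x1 + (c2 - a2*y)*x2 = 10*1.0 + 10.0*0.0 + 6.0*0.0 = 10.0 + 0.0 + 0.0 = 10.0


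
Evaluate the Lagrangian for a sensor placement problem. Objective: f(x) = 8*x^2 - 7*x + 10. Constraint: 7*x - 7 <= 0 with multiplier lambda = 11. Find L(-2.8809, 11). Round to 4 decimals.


Step 1: Evaluate f(x).
f(-2.8809) = 8*(-2.8809)^2 - 7*(-2.8809) + 10 = 96.563
Step 2: Evaluate g(x).
g(-2.8809) = 7*-2.8809 - 7 = -27.1663
Step 3: Compute Lagrangian.
L = 96.563 + 11*-27.1663 = -202.2663


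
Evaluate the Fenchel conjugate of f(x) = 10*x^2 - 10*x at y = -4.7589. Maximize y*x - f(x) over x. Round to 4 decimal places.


f*(y) = sup_x {y*x - a*x^2 - b*x} = sup_x {(y-b)*x - a*x^2}
FOC: (y - b) - 2a*x = 0 => x* = (y - b)/(2a)
x* = (-4.7589 + 10)/(2*10) = 0.2621
f*(-4.7589) = (y-b)^2/(4a) = (-4.7589 + 10)^2/(4*10)
= 27.4691/40 = 0.6867


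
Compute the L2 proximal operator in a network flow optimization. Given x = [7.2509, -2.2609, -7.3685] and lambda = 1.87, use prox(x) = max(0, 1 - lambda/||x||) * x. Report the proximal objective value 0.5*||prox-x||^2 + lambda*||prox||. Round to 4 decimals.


Step 1: Compute ||x||.
||x|| = 10.5822
Step 2: Compute scaling factor.
scale = max(0, 1 - 1.87/10.5822) = 0.8233
Step 3: prox(x) = [5.9696, -1.8614, -6.0664]
||prox(x)|| = 8.7122
Step 4: Proximal objective.
0.5*||prox-x||^2 = 1.7485
lambda*||prox|| = 16.2918
Total = 18.0402


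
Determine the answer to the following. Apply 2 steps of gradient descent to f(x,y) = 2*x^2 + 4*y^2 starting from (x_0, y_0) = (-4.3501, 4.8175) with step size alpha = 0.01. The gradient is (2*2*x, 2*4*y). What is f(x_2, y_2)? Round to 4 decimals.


Gradient descent on f(x,y) = 2*x^2 + 4*y^2.
Starting point: (-4.3501, 4.8175), alpha = 0.01
Step 1: grad_x = 2*2*-4.3501 = -17.4004, grad_y = 2*4*4.8175 = 38.54
  x_1 = -4.3501 - 0.01*-17.4004 = -4.1761
  y_1 = 4.8175 - 0.01*38.54 = 4.4321
Step 2: grad_x = 2*2*-4.1761 = -16.7044, grad_y = 2*4*4.4321 = 35.4568
  x_2 = -4.1761 - 0.01*-16.7044 = -4.0091
  y_2 = 4.4321 - 0.01*35.4568 = 4.0775
f(-4.0091, 4.0775) = 2*(-4.0091)^2 + 4*4.0775^2 = 98.6501


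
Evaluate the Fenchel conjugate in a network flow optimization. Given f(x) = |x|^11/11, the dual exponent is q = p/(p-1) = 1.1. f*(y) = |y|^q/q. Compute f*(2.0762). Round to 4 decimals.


The conjugate exponent q satisfies 1/p + 1/q = 1.
p = 11, so q = 11/(11 - 1) = 1.1
|y|^q = 2.0762^1.1 = 2.2336
f*(2.0762) = 2.2336 / 1.1 = 2.0305


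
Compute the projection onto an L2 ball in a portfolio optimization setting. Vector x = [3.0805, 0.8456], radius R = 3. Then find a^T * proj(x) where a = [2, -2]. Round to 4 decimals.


Step 1: Compute ||x|| (intermediates to 6 decimals).
||x|| = sqrt(3.0805^2 + 0.8456^2) = 3.194451
Step 2: Project.
Since ||x|| > R, scale = R/||x|| = 3/3.194451 = 0.939129, proj(x) = scale * x
proj(x) = [2.892987, 0.794127]
Step 3: Dot product.
a^T * proj(x) = 2*2.892987 - 2*0.794127 = 4.1977


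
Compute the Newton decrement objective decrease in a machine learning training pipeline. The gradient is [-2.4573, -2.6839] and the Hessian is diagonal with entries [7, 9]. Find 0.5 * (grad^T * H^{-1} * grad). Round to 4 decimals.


Step 1: H is diagonal, so H^(-1) * g = [-0.351, -0.2982].
Step 2: g^T H^(-1) g = sum_i g_i^2 / H_ii
  = (-2.4573)^2/7 + (-2.6839)^2/9
  = 0.8626 + 0.8004 = 1.663
Step 3: Objective decrease = 0.5 * g^T H^(-1) g = 0.8315


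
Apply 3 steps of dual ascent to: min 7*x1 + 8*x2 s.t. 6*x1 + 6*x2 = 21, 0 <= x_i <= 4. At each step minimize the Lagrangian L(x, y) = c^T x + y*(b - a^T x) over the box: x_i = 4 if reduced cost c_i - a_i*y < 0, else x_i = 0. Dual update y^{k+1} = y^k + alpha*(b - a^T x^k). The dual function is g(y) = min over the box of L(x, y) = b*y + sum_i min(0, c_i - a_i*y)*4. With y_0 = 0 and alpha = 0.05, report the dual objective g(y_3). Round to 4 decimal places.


Dual ascent for LP: min 7*x1 + 8*x2, 6*x1 + 6*x2 = 21, 0 <= x_i <= 4
Step 1: y^k = 0.0, reduced costs: (7.0, 8.0)
  x^k = (0.0, 0.0), subgradient = b - a^T x = 21.0
  y^{k+1} = 0.0 + 0.05*21.0 = 1.05
Step 2: y^k = 1.05, reduced costs: (0.7, 1.7)
  x^k = (0.0, 0.0), subgradient = b - a^T x = 21.0
  y^{k+1} = 1.05 + 0.05*21.0 = 2.1
Step 3: y^k = 2.1, reduced costs: (-5.6, -4.6)
  x^k = (4.0, 4.0), subgradient = b - a^T x = -27.0
  y^{k+1} = 2.1 + 0.05*-27.0 = 0.75
Dual objective at y_3 = 0.75: reduced costs (2.5, 3.5), box minimizer x = (0.0, 0.0)
g(y_3) = b*y + (c1 - a1*y)*x1 + (c2 - a2*y)*x2 = 21*0.75 + 2.5*0.0 + 3.5*0.0 = 15.75 + 0.0 + 0.0 = 15.75


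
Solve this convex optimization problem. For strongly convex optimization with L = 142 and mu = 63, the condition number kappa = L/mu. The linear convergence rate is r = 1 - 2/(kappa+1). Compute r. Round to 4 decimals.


Step 1: Compute the condition number.
kappa = L/mu = 142/63 = 2.254
Step 2: Compute the convergence rate.
r = 1 - 2/(kappa + 1) = 1 - 2*mu/(L + mu) = (L - mu)/(L + mu) = 79/205 = 0.3854


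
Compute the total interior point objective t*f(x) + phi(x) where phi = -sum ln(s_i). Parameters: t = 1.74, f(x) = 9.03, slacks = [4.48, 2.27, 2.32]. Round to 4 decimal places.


Step 1: Compute log-barrier.
ln values: [1.4996, 0.8198, 0.8416]
phi = -(1.4996 + 0.8198 + 0.8416) = -3.161
Step 2: Compute augmented objective.
t*f(x) = 1.74*9.03 = 15.7122
Total = 15.7122 - 3.161 = 12.5512


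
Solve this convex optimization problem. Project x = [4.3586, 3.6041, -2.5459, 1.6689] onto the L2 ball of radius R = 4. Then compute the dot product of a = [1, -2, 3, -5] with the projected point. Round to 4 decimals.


Step 1: Compute ||x|| (intermediates to 6 decimals).
||x|| = sqrt(4.3586^2 + 3.6041^2 + (-2.5459)^2 + 1.6689^2) = 6.422909
Step 2: Project.
Since ||x|| > R, scale = R/||x|| = 4/6.422909 = 0.622771, proj(x) = scale * x
proj(x) = [2.71441, 2.244529, -1.585513, 1.039343]
Step 3: Dot product.
a^T * proj(x) = 1*2.71441 - 2*2.244529 + 3*(-1.585513) - 5*1.039343 = -11.7279


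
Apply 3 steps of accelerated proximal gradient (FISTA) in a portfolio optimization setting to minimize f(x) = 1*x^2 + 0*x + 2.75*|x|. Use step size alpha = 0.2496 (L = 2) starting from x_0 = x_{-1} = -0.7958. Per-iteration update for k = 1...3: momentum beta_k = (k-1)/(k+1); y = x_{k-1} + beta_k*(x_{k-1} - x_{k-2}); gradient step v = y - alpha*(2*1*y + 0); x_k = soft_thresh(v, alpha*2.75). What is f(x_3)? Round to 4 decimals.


FISTA on f(x) = 1*x^2 + 0*x + 2.75*|x|
L = 2, alpha = 0.2496
Iteration 1: beta = 0.0, y = -0.7958 + 0.0*(-0.7958 + 0.7958) = -0.7958
  grad(y) = -1.5916, v = y - alpha*grad = -0.3985
  prox(v) = soft_thresh(-0.3985, 0.6864) = 0.0
Iteration 2: beta = 0.3333, y = 0.0 + 0.3333*(0.0 + 0.7958) = 0.2653
  grad(y) = 0.5305, v = y - alpha*grad = 0.1328
  prox(v) = soft_thresh(0.1328, 0.6864) = 0.0
Iteration 3: beta = 0.5, y = 0.0 + 0.5*(0.0 - 0.0) = 0.0
  grad(y) = 0.0, v = y - alpha*grad = 0.0
  prox(v) = soft_thresh(0.0, 0.6864) = 0.0
f(x_3) = 1*0.0^2 + 0*0.0 + 2.75*|0.0| = 0.0


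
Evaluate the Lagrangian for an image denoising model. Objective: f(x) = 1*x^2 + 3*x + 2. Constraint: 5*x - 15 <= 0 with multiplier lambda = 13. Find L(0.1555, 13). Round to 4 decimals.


Step 1: Evaluate f(x).
f(0.1555) = 1*0.1555^2 + 3*0.1555 + 2 = 2.4907
Step 2: Evaluate g(x).
g(0.1555) = 5*0.1555 - 15 = -14.2225
Step 3: Compute Lagrangian.
L = 2.4907 + 13*-14.2225 = -182.4018


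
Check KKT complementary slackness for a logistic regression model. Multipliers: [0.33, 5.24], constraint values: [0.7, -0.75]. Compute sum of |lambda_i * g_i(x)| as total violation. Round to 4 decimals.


KKT complementary slackness check:
lambda_1 * g_1 = 0.33 * 0.7 = 0.231
lambda_2 * g_2 = 5.24 * -0.75 = -3.93
Total violation = 0.231 + 3.93 = 4.161


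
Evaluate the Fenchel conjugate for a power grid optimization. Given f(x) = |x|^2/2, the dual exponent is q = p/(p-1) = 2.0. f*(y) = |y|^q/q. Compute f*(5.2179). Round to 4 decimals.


The conjugate exponent q satisfies 1/p + 1/q = 1.
p = 2, so q = 2/(2 - 1) = 2.0
|y|^q = 5.2179^2.0 = 27.2265
f*(5.2179) = 27.2265 / 2.0 = 13.6132


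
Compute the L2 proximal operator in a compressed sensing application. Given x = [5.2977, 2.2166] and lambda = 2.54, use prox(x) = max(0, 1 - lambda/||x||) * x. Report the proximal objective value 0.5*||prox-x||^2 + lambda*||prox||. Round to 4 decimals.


Step 1: Compute ||x||.
||x|| = 5.7427
Step 2: Compute scaling factor.
scale = max(0, 1 - 2.54/5.7427) = 0.5577
Step 3: prox(x) = [2.9545, 1.2362]
||prox(x)|| = 3.2027
Step 4: Proximal objective.
0.5*||prox-x||^2 = 3.2258
lambda*||prox|| = 8.1349
Total = 11.3607


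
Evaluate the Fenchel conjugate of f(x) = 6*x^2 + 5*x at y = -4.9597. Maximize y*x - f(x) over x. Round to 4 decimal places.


f*(y) = sup_x {y*x - a*x^2 - b*x} = sup_x {(y-b)*x - a*x^2}
FOC: (y - b) - 2a*x = 0 => x* = (y - b)/(2a)
x* = (-4.9597 - 5)/(2*6) = -0.83
f*(-4.9597) = (y-b)^2/(4a) = (-4.9597 - 5)^2/(4*6)
= 99.1956/24 = 4.1332


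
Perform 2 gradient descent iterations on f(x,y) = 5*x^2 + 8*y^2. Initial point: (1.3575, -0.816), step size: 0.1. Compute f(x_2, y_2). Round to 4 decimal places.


Gradient descent on f(x,y) = 5*x^2 + 8*y^2.
Starting point: (1.3575, -0.816), alpha = 0.1
Step 1: grad_x = 2*5*1.3575 = 13.575, grad_y = 2*8*-0.816 = -13.056
  x_1 = 1.3575 - 0.1*13.575 = 0.0
  y_1 = -0.816 - 0.1*-13.056 = 0.4896
Step 2: grad_x = 2*5*0.0 = 0.0, grad_y = 2*8*0.4896 = 7.8336
  x_2 = 0.0 - 0.1*0.0 = 0.0
  y_2 = 0.4896 - 0.1*7.8336 = -0.2938
f(0.0, -0.2938) = 5*0.0^2 + 8*(-0.2938)^2 = 0.6904


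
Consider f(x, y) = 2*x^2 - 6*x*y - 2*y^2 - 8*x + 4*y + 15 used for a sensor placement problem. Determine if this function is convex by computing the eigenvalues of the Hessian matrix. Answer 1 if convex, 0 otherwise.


The Hessian of f(x,y) = 2*x^2 - 6*x*y - 2*y^2 - 8*x + 4*y + 15 is:
H = [[4, -6], [-6, -4]]
Trace = 4 - 4 = 0
Determinant = 4*-4 - (-6)^2 = -52
Discriminant = (0)^2 - 4*-52 = 208.0
Eigenvalues: lambda_1 = -7.2111, lambda_2 = 7.2111
The function is not convex.

0


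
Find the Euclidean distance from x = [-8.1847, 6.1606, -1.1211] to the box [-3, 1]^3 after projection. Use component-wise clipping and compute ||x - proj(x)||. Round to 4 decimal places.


Project each component onto [-3, 1].
clip(-8.1847) = -3.0, clip(6.1606) = 1.0, clip(-1.1211) = -1.1211
Projection = [-3.0, 1.0, -1.1211]
Squared diffs: [26.8811, 26.6318, 0.0]
Distance = sqrt(53.5129) = 7.3153


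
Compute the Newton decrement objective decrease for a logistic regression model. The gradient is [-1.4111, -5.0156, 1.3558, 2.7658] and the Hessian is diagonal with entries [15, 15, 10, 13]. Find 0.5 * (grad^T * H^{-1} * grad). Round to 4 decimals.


Step 1: H is diagonal, so H^(-1) * g = [-0.0941, -0.3344, 0.1356, 0.2128].
Step 2: g^T H^(-1) g = sum_i g_i^2 / H_ii
  = (-1.4111)^2/15 + (-5.0156)^2/15 + (1.3558)^2/10 + (2.7658)^2/13
  = 0.1327 + 1.6771 + 0.1838 + 0.5884 = 2.5821
Step 3: Objective decrease = 0.5 * g^T H^(-1) g = 1.291


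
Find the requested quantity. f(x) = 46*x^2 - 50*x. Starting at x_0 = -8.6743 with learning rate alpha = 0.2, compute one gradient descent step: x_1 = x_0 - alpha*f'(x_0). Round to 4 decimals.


We compute the gradient at x_0 and apply the update.
f'(x) = 92*x - 50
f'(-8.6743) = 92*-8.6743 - 50 = -848.0356
x_1 = -8.6743 - 0.2*-848.0356 = 160.9328


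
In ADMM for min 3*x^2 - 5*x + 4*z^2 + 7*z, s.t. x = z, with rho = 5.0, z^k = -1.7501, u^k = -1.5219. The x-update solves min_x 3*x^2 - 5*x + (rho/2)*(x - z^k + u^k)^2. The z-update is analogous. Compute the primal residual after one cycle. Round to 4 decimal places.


ADMM iteration with rho = 5.0, z^k = -1.7501, u^k = -1.5219
Step 1: x-update.
Minimize 3*x^2 - 5*x + (5.0/2)*(x + 1.7501 - 1.5219)^2
FOC: (2*3 + 5.0)*x = 5 + 5.0*(-1.7501 + 1.5219)
x^{k+1} = 0.3508
Step 2: z-update.
Minimize 4*z^2 + 7*z + (5.0/2)*(0.3508 - z - 1.5219)^2
FOC: (2*4 + 5.0)*z = -7 + 5.0*(0.3508 - 1.5219)
z^{k+1} = -0.9889
Step 3: u-update.
u^{k+1} = -1.5219 + 0.3508 + 0.9889 = -0.1822
Step 4: Primal residual = |0.3508 + 0.9889| = 1.3397


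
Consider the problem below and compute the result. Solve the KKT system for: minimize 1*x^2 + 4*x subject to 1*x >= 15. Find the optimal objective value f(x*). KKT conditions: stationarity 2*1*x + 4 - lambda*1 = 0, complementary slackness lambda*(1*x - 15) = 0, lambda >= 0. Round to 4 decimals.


Step 1: Try lambda = 0 (constraint inactive).
x_unc = -4/(2*1) = -2.0
Check: 1*-2.0 = -2.0 < 15 -- violated!
Step 2: Constraint must be active: 1*x = 15
x* = 15/1 = 15.0
lambda = (2*1*15.0 + 4)/1 = 34.0
Step 3: Compute optimal value.
f(x*) = 1*15.0^2 + 4*15.0 = 285.0


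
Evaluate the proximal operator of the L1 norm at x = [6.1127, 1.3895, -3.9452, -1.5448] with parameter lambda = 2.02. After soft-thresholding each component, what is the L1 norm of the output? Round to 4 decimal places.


Soft-thresholding with lambda = 2.02:
prox(6.1127) = sign(6.1127)*max(|6.1127| - 2.02, 0) = 4.0927
prox(1.3895) = sign(1.3895)*max(|1.3895| - 2.02, 0) = 0.0
prox(-3.9452) = sign(-3.9452)*max(|-3.9452| - 2.02, 0) = -1.9252
prox(-1.5448) = sign(-1.5448)*max(|-1.5448| - 2.02, 0) = 0.0
prox(x) = [4.0927, 0.0, -1.9252, 0.0]
||prox(x)||_1 = 4.0927 + 0.0 + 1.9252 + 0.0 = 6.0179


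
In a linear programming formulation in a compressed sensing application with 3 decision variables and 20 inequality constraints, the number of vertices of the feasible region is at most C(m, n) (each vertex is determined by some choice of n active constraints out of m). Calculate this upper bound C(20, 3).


Each vertex corresponds to some choice of n active constraints out of m, so the number of vertices is at most C(m, n) = m! / (n!(m-n)!).
m = 20, n = 3
Numerator: 20 * 19 * 18
Denominator: 3! = 6
C(20, 3) = 1140


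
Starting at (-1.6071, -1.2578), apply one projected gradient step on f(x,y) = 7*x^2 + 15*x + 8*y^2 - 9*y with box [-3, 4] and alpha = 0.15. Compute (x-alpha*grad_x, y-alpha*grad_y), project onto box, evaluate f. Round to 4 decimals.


Step 1: Compute gradient at (-1.6071, -1.2578).
grad_x = 2*7*-1.6071 + 15 = -7.4994
grad_y = 2*8*-1.2578 - 9 = -29.1248
Step 2: Gradient step.
x_raw = -1.6071 - 0.15*-7.4994 = -0.4822
y_raw = -1.2578 - 0.15*-29.1248 = 3.1109
Step 3: Project onto [-3, 4].
x_proj = clip(-0.4822) = -0.4822
y_proj = clip(3.1109) = 3.1109
Step 4: Evaluate f.
f(-0.4822, 3.1109) = 43.819


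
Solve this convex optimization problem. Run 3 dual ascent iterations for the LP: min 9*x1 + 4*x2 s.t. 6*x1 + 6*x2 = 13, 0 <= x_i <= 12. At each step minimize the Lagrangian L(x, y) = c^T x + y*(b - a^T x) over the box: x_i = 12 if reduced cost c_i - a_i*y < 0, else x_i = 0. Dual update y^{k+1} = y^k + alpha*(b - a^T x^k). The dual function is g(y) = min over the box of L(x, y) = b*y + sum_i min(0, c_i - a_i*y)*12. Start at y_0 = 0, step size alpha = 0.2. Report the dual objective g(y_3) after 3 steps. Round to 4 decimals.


Dual ascent for LP: min 9*x1 + 4*x2, 6*x1 + 6*x2 = 13, 0 <= x_i <= 12
Step 1: y^k = 0.0, reduced costs: (9.0, 4.0)
  x^k = (0.0, 0.0), subgradient = b - a^T x = 13.0
  y^{k+1} = 0.0 + 0.2*13.0 = 2.6
Step 2: y^k = 2.6, reduced costs: (-6.6, -11.6)
  x^k = (12.0, 12.0), subgradient = b - a^T x = -131.0
  y^{k+1} = 2.6 + 0.2*-131.0 = -23.6
Step 3: y^k = -23.6, reduced costs: (150.6, 145.6)
  x^k = (0.0, 0.0), subgradient = b - a^T x = 13.0
  y^{k+1} = -23.6 + 0.2*13.0 = -21.0
Dual objective at y_3 = -21.0: reduced costs (135.0, 130.0), box minimizer x = (0.0, 0.0)
g(y_3) = b*y + (c1 - a1*y)*x1 + (c2 - a2*y)*x2 = 13*(-21.0) + 135.0*0.0 + 130.0*0.0 = -273.0 + 0.0 + 0.0 = -273.0


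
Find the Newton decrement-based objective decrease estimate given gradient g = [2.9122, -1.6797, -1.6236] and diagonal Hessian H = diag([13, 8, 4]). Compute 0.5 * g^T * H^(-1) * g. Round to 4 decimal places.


Step 1: H is diagonal, so H^(-1) * g = [0.224, -0.21, -0.4059].
Step 2: g^T H^(-1) g = sum_i g_i^2 / H_ii
  = (2.9122)^2/13 + (-1.6797)^2/8 + (-1.6236)^2/4
  = 0.6524 + 0.3527 + 0.659 = 1.6641
Step 3: Objective decrease = 0.5 * g^T H^(-1) g = 0.832


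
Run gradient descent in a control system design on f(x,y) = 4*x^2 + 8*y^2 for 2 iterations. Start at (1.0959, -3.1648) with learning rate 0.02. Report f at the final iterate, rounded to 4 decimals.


Gradient descent on f(x,y) = 4*x^2 + 8*y^2.
Starting point: (1.0959, -3.1648), alpha = 0.02
Step 1: grad_x = 2*4*1.0959 = 8.7672, grad_y = 2*8*-3.1648 = -50.6368
  x_1 = 1.0959 - 0.02*8.7672 = 0.9206
  y_1 = -3.1648 - 0.02*-50.6368 = -2.1521
Step 2: grad_x = 2*4*0.9206 = 7.3644, grad_y = 2*8*-2.1521 = -34.433
  x_2 = 0.9206 - 0.02*7.3644 = 0.7733
  y_2 = -2.1521 - 0.02*-34.433 = -1.4634
f(0.7733, -1.4634) = 4*0.7733^2 + 8*(-1.4634)^2 = 19.5242


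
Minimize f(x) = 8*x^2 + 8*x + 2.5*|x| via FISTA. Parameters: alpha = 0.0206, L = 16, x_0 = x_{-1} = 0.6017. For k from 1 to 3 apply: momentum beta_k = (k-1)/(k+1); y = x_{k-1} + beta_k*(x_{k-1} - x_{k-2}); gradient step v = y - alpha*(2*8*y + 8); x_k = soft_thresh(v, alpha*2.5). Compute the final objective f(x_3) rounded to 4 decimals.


FISTA on f(x) = 8*x^2 + 8*x + 2.5*|x|
L = 16, alpha = 0.0206
Iteration 1: beta = 0.0, y = 0.6017 + 0.0*(0.6017 - 0.6017) = 0.6017
  grad(y) = 17.6272, v = y - alpha*grad = 0.2386
  prox(v) = soft_thresh(0.2386, 0.0515) = 0.1871
Iteration 2: beta = 0.3333, y = 0.1871 + 0.3333*(0.1871 - 0.6017) = 0.0489
  grad(y) = 8.782, v = y - alpha*grad = -0.132
  prox(v) = soft_thresh(-0.132, 0.0515) = -0.0805
Iteration 3: beta = 0.5, y = -0.0805 + 0.5*(-0.0805 - 0.1871) = -0.2143
  grad(y) = 4.5705, v = y - alpha*grad = -0.3085
  prox(v) = soft_thresh(-0.3085, 0.0515) = -0.257
f(x_3) = 8*(-0.257)^2 + 8*(-0.257) + 2.5*|-0.257| = -0.8851


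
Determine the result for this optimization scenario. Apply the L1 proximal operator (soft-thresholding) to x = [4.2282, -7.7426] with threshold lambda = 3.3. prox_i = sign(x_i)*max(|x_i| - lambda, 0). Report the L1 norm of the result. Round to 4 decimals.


Soft-thresholding with lambda = 3.3:
prox(4.2282) = sign(4.2282)*max(|4.2282| - 3.3, 0) = 0.9282
prox(-7.7426) = sign(-7.7426)*max(|-7.7426| - 3.3, 0) = -4.4426
prox(x) = [0.9282, -4.4426]
||prox(x)||_1 = 0.9282 + 4.4426 = 5.3708


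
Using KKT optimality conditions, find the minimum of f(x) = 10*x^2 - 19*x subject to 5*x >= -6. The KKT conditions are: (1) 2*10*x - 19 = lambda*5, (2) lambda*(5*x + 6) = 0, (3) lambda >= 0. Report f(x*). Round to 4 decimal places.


Step 1: Try lambda = 0 (constraint inactive).
Stationarity: 2*10*x - 19 = 0
x* = 19/(2*10) = 0.95
Check constraint: 5*0.95 = 4.75 >= -6 -- satisfied.
Step 2: Compute optimal value.
f(x*) = 10*0.95^2 - 19*0.95 = -9.025


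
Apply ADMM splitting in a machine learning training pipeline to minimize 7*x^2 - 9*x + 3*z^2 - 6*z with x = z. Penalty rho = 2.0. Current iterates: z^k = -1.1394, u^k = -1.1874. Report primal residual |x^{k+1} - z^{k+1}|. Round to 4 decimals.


ADMM iteration with rho = 2.0, z^k = -1.1394, u^k = -1.1874
Step 1: x-update.
Minimize 7*x^2 - 9*x + (2.0/2)*(x + 1.1394 - 1.1874)^2
FOC: (2*7 + 2.0)*x = 9 + 2.0*(-1.1394 + 1.1874)
x^{k+1} = 0.5685
Step 2: z-update.
Minimize 3*z^2 - 6*z + (2.0/2)*(0.5685 - z - 1.1874)^2
FOC: (2*3 + 2.0)*z = 6 + 2.0*(0.5685 - 1.1874)
z^{k+1} = 0.5953
Step 3: u-update.
u^{k+1} = -1.1874 + 0.5685 - 0.5953 = -1.2142
Step 4: Primal residual = |0.5685 - 0.5953| = 0.0268


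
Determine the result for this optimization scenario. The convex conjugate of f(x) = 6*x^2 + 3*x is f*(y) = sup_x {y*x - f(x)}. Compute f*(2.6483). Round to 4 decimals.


f*(y) = sup_x {y*x - a*x^2 - b*x} = sup_x {(y-b)*x - a*x^2}
FOC: (y - b) - 2a*x = 0 => x* = (y - b)/(2a)
x* = (2.6483 - 3)/(2*6) = -0.0293
f*(2.6483) = (y-b)^2/(4a) = (2.6483 - 3)^2/(4*6)
= 0.1237/24 = 0.0052


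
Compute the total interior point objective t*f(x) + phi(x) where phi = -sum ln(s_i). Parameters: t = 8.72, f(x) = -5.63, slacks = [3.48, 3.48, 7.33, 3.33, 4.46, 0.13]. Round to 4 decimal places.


Step 1: Compute log-barrier.
ln values: [1.247, 1.247, 1.992, 1.203, 1.4951, -2.0402]
phi = -(1.247 + 1.247 + 1.992 + 1.203 + 1.4951 - 2.0402) = -5.1439
Step 2: Compute augmented objective.
t*f(x) = 8.72*-5.63 = -49.0936
Total = -49.0936 - 5.1439 = -54.2375


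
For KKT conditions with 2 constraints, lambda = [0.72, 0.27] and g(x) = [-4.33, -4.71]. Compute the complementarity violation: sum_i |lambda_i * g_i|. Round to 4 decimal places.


KKT complementary slackness check:
lambda_1 * g_1 = 0.72 * -4.33 = -3.1176
lambda_2 * g_2 = 0.27 * -4.71 = -1.2717
Total violation = 3.1176 + 1.2717 = 4.3893


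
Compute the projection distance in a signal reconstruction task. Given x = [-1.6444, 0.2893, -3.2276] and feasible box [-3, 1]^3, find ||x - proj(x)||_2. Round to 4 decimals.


Project each component onto [-3, 1].
clip(-1.6444) = -1.6444, clip(0.2893) = 0.2893, clip(-3.2276) = -3.0
Projection = [-1.6444, 0.2893, -3.0]
Squared diffs: [0.0, 0.0, 0.0518]
Distance = sqrt(0.0518) = 0.2276


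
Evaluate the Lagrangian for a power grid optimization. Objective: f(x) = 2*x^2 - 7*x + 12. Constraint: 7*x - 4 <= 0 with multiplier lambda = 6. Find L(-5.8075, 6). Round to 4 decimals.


Step 1: Evaluate f(x).
f(-5.8075) = 2*(-5.8075)^2 - 7*(-5.8075) + 12 = 120.1066
Step 2: Evaluate g(x).
g(-5.8075) = 7*-5.8075 - 4 = -44.6525
Step 3: Compute Lagrangian.
L = 120.1066 + 6*-44.6525 = -147.8084


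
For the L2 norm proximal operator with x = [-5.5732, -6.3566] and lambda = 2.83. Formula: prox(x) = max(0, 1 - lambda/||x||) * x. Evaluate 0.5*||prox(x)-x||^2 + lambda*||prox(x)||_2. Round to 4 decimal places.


Step 1: Compute ||x||.
||x|| = 8.4538
Step 2: Compute scaling factor.
scale = max(0, 1 - 2.83/8.4538) = 0.6652
Step 3: prox(x) = [-3.7075, -4.2287]
||prox(x)|| = 5.6238
Step 4: Proximal objective.
0.5*||prox-x||^2 = 4.0045
lambda*||prox|| = 15.9154
Total = 19.9198


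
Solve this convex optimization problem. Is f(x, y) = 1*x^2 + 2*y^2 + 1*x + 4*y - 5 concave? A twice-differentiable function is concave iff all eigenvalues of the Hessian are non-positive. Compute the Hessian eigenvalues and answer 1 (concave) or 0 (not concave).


The Hessian of f(x,y) = 1*x^2 + 2*y^2 + 1*x + 4*y - 5 is:
H = [[2, 0], [0, 4]]
Trace = 2 + 4 = 6
Determinant = 2*4 - (0)^2 = 8
Discriminant = (6)^2 - 4*8 = 4.0
Eigenvalues: lambda_1 = 2.0, lambda_2 = 4.0
The function is not concave.

0


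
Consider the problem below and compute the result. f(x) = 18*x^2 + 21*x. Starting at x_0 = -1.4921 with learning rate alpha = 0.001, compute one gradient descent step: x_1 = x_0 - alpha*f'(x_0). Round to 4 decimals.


We compute the gradient at x_0 and apply the update.
f'(x) = 36*x + 21
f'(-1.4921) = 36*-1.4921 + 21 = -32.7156
x_1 = -1.4921 - 0.001*-32.7156 = -1.4594


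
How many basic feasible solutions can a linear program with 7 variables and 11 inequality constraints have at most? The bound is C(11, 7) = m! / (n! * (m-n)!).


Each vertex corresponds to some choice of n active constraints out of m, so the number of vertices is at most C(m, n) = m! / (n!(m-n)!).
m = 11, n = 7
Numerator: 11 * 10 * 9 * 8 * 7 * 6 * 5
Denominator: 7! = 5040
C(11, 7) = 330


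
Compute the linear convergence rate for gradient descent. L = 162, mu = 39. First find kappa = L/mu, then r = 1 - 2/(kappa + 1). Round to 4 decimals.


Step 1: Compute the condition number.
kappa = L/mu = 162/39 = 4.1538
Step 2: Compute the convergence rate.
r = 1 - 2/(kappa + 1) = 1 - 2*mu/(L + mu) = (L - mu)/(L + mu) = 123/201 = 0.6119


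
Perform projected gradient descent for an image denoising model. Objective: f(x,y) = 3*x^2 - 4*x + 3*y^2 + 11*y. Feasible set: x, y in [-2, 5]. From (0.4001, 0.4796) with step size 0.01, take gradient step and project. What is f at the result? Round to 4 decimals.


Step 1: Compute gradient at (0.4001, 0.4796).
grad_x = 2*3*0.4001 - 4 = -1.5994
grad_y = 2*3*0.4796 + 11 = 13.8776
Step 2: Gradient step.
x_raw = 0.4001 - 0.01*-1.5994 = 0.4161
y_raw = 0.4796 - 0.01*13.8776 = 0.3408
Step 3: Project onto [-2, 5].
x_proj = clip(0.4161) = 0.4161
y_proj = clip(0.3408) = 0.3408
Step 4: Evaluate f.
f(0.4161, 0.3408) = 2.9526


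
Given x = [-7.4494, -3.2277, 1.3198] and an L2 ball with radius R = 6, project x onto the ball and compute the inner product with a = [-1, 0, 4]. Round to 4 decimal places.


Step 1: Compute ||x|| (intermediates to 6 decimals).
||x|| = sqrt((-7.4494)^2 + (-3.2277)^2 + 1.3198^2) = 8.225174
Step 2: Project.
Since ||x|| > R, scale = R/||x|| = 6/8.225174 = 0.729468, proj(x) = scale * x
proj(x) = [-5.434099, -2.354504, 0.962752]
Step 3: Dot product.
a^T * proj(x) = -1*(-5.434099) + 0*(-2.354504) + 4*0.962752 = 9.2851


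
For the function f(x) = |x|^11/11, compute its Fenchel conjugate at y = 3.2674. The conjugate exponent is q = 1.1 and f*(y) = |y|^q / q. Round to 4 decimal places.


The conjugate exponent q satisfies 1/p + 1/q = 1.
p = 11, so q = 11/(11 - 1) = 1.1
|y|^q = 3.2674^1.1 = 3.6781
f*(3.2674) = 3.6781 / 1.1 = 3.3437


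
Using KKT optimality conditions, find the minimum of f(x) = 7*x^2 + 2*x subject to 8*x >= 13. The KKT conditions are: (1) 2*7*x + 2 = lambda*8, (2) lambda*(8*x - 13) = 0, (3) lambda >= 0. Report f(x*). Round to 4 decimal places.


Step 1: Try lambda = 0 (constraint inactive).
x_unc = -2/(2*7) = -0.1429
Check: 8*-0.1429 = -1.1432 < 13 -- violated!
Step 2: Constraint must be active: 8*x = 13
x* = 13/8 = 1.625
lambda = (2*7*1.625 + 2)/8 = 3.0938
Step 3: Compute optimal value.
f(x*) = 7*1.625^2 + 2*1.625 = 21.7344


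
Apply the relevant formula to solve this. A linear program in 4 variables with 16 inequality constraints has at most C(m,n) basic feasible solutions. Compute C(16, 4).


Each vertex corresponds to some choice of n active constraints out of m, so the number of vertices is at most C(m, n) = m! / (n!(m-n)!).
m = 16, n = 4
Numerator: 16 * 15 * 14 * 13
Denominator: 4! = 24
C(16, 4) = 1820


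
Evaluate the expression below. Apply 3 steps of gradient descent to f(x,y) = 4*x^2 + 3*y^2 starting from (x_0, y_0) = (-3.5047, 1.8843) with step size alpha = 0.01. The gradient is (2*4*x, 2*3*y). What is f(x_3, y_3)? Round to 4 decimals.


Gradient descent on f(x,y) = 4*x^2 + 3*y^2.
Starting point: (-3.5047, 1.8843), alpha = 0.01
Step 1: grad_x = 2*4*-3.5047 = -28.0376, grad_y = 2*3*1.8843 = 11.3058
  x_1 = -3.5047 - 0.01*-28.0376 = -3.2243
  y_1 = 1.8843 - 0.01*11.3058 = 1.7712
Step 2: grad_x = 2*4*-3.2243 = -25.7946, grad_y = 2*3*1.7712 = 10.6275
  x_2 = -3.2243 - 0.01*-25.7946 = -2.9664
  y_2 = 1.7712 - 0.01*10.6275 = 1.665
Step 3: grad_x = 2*4*-2.9664 = -23.731, grad_y = 2*3*1.665 = 9.9898
  x_3 = -2.9664 - 0.01*-23.731 = -2.7291
  y_3 = 1.665 - 0.01*9.9898 = 1.5651
f(-2.7291, 1.5651) = 4*(-2.7291)^2 + 3*1.5651^2 = 37.1396


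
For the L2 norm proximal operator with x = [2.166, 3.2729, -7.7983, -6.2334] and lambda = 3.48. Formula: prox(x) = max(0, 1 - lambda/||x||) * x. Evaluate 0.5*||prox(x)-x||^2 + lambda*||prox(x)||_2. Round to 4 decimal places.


Step 1: Compute ||x||.
||x|| = 10.7272
Step 2: Compute scaling factor.
scale = max(0, 1 - 3.48/10.7272) = 0.6756
Step 3: prox(x) = [1.4633, 2.2111, -5.2685, -4.2112]
||prox(x)|| = 7.2472
Step 4: Proximal objective.
0.5*||prox-x||^2 = 6.0552
lambda*||prox|| = 25.2203
Total = 31.2754


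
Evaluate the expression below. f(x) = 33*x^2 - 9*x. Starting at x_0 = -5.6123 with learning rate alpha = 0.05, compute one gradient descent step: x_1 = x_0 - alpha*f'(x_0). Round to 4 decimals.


We compute the gradient at x_0 and apply the update.
f'(x) = 66*x - 9
f'(-5.6123) = 66*-5.6123 - 9 = -379.4118
x_1 = -5.6123 - 0.05*-379.4118 = 13.3583


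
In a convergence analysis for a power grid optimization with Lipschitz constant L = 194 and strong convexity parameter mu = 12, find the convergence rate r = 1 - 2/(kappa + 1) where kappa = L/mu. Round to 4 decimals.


Step 1: Compute the condition number.
kappa = L/mu = 194/12 = 16.1667
Step 2: Compute the convergence rate.
r = 1 - 2/(kappa + 1) = 1 - 2*mu/(L + mu) = (L - mu)/(L + mu) = 182/206 = 0.8835


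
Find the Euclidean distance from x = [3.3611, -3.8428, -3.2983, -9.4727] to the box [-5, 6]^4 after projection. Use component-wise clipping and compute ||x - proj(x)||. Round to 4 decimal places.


Project each component onto [-5, 6].
clip(3.3611) = 3.3611, clip(-3.8428) = -3.8428, clip(-3.2983) = -3.2983, clip(-9.4727) = -5.0
Projection = [3.3611, -3.8428, -3.2983, -5.0]
Squared diffs: [0.0, 0.0, 0.0, 20.005]
Distance = sqrt(20.005) = 4.4727


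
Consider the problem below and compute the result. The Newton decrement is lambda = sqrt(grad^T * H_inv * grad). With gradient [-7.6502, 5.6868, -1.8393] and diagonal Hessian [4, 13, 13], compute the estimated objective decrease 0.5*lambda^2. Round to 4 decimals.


Step 1: H is diagonal, so H^(-1) * g = [-1.9126, 0.4374, -0.1415].
Step 2: g^T H^(-1) g = sum_i g_i^2 / H_ii
  = (-7.6502)^2/4 + (5.6868)^2/13 + (-1.8393)^2/13
  = 14.6314 + 2.4877 + 0.2602 = 17.3793
Step 3: Objective decrease = 0.5 * g^T H^(-1) g = 8.6896


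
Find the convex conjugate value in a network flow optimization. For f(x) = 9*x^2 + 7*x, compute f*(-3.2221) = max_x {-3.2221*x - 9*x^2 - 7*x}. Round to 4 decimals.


f*(y) = sup_x {y*x - a*x^2 - b*x} = sup_x {(y-b)*x - a*x^2}
FOC: (y - b) - 2a*x = 0 => x* = (y - b)/(2a)
x* = (-3.2221 - 7)/(2*9) = -0.5679
f*(-3.2221) = (y-b)^2/(4a) = (-3.2221 - 7)^2/(4*9)
= 104.4913/36 = 2.9025


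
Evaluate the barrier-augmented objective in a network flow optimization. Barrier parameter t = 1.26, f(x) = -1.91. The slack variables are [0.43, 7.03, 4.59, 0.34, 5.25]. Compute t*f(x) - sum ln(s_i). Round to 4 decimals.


Step 1: Compute log-barrier.
ln values: [-0.844, 1.9502, 1.5239, -1.0788, 1.6582]
phi = -(-0.844 + 1.9502 + 1.5239 - 1.0788 + 1.6582) = -3.2095
Step 2: Compute augmented objective.
t*f(x) = 1.26*-1.91 = -2.4066
Total = -2.4066 - 3.2095 = -5.6161
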